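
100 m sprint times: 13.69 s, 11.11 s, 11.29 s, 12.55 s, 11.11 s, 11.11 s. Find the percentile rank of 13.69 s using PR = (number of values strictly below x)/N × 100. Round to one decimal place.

N = 6.
Strictly below 13.69: 5. Equal to 13.69: 1.
PR = 5/6 × 100 = 83.3

83.3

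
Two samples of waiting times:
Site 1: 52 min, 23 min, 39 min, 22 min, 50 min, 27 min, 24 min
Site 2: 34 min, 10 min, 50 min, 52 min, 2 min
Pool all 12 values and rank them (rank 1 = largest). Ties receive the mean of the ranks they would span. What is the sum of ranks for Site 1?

44

Sorted (descending): 52, 52, 50, 50, 39, 34, 27, 24, 23, 22, 10, 2
The 2 values of 52 occupy positions 1–2 → average rank (1+2)/2 = 1.5.
The 2 values of 50 occupy positions 3–4 → average rank (3+4)/2 = 3.5.
Site 1 values → pooled ranks: 52→1.5, 23→9, 39→5, 22→10, 50→3.5, 27→7, 24→8
Rank sum = 1.5 + 9 + 5 + 10 + 3.5 + 7 + 8 = 44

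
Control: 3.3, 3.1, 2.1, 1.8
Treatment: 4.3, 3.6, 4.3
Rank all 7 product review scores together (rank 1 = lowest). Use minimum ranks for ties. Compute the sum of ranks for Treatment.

17

Sorted (ascending): 1.8, 2.1, 3.1, 3.3, 3.6, 4.3, 4.3
The 2 values of 4.3 occupy positions 6–7 → each gets rank 6.
Treatment values → pooled ranks: 4.3→6, 3.6→5, 4.3→6
Rank sum = 6 + 5 + 6 = 17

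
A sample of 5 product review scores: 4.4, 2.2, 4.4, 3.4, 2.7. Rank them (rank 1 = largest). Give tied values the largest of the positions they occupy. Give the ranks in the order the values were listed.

Sorted (descending): 4.4, 4.4, 3.4, 2.7, 2.2
The 2 values of 4.4 occupy positions 1–2 → each gets rank 2.

2, 5, 2, 3, 4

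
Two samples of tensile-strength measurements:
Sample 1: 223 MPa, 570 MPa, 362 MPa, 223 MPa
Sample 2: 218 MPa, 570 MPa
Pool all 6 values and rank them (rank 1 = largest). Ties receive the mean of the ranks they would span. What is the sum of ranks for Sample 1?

13.5

Sorted (descending): 570, 570, 362, 223, 223, 218
The 2 values of 570 occupy positions 1–2 → average rank (1+2)/2 = 1.5.
The 2 values of 223 occupy positions 4–5 → average rank (4+5)/2 = 4.5.
Sample 1 values → pooled ranks: 223→4.5, 570→1.5, 362→3, 223→4.5
Rank sum = 4.5 + 1.5 + 3 + 4.5 = 13.5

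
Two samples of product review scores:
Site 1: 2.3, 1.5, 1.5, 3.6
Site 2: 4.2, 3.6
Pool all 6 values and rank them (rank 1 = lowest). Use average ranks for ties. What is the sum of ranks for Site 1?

10.5

Sorted (ascending): 1.5, 1.5, 2.3, 3.6, 3.6, 4.2
The 2 values of 1.5 occupy positions 1–2 → average rank (1+2)/2 = 1.5.
The 2 values of 3.6 occupy positions 4–5 → average rank (4+5)/2 = 4.5.
Site 1 values → pooled ranks: 2.3→3, 1.5→1.5, 1.5→1.5, 3.6→4.5
Rank sum = 3 + 1.5 + 1.5 + 4.5 = 10.5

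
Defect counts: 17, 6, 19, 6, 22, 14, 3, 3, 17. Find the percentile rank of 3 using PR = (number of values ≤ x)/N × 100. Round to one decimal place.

22.2

N = 9.
Strictly below 3: 0. Equal to 3: 2.
PR = 2/9 × 100 = 22.2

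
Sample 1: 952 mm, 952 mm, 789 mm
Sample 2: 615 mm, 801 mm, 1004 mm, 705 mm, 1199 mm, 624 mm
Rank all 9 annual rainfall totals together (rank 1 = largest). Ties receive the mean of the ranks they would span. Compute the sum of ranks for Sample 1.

Sorted (descending): 1199, 1004, 952, 952, 801, 789, 705, 624, 615
The 2 values of 952 occupy positions 3–4 → average rank (3+4)/2 = 3.5.
Sample 1 values → pooled ranks: 952→3.5, 952→3.5, 789→6
Rank sum = 3.5 + 3.5 + 6 = 13

13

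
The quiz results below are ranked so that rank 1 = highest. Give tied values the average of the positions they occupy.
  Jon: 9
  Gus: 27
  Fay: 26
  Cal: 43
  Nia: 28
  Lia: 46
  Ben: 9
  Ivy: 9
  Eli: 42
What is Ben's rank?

8

Sorted (descending): 46, 43, 42, 28, 27, 26, 9, 9, 9
The 3 values of 9 occupy positions 7–9 → average rank 8.
Ben has value 9 → rank 8.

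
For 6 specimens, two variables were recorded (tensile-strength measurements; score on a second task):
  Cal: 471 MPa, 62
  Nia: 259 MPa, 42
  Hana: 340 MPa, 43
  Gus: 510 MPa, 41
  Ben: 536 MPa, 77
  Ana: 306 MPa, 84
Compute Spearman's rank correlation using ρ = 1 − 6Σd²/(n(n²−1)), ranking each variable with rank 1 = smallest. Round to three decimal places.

0.029

Ranks of variable 1: 4, 1, 3, 5, 6, 2
Ranks of variable 2: 4, 2, 3, 1, 5, 6
d = r₁ − r₂: 0, -1, 0, 4, 1, -4
d²: 0, 1, 0, 16, 1, 16; Σd² = 34
ρ = 1 − 6·34/(6·35) = 1 − 204/210 = 0.029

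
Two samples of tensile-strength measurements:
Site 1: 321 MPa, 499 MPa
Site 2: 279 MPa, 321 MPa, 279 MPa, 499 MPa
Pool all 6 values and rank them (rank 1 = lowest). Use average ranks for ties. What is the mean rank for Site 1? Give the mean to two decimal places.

Sorted (ascending): 279, 279, 321, 321, 499, 499
The 2 values of 279 occupy positions 1–2 → average rank (1+2)/2 = 1.5.
The 2 values of 321 occupy positions 3–4 → average rank (3+4)/2 = 3.5.
The 2 values of 499 occupy positions 5–6 → average rank (5+6)/2 = 5.5.
Site 1 values → pooled ranks: 321→3.5, 499→5.5
Mean rank = (3.5 + 5.5) / 2 = 4.50

4.50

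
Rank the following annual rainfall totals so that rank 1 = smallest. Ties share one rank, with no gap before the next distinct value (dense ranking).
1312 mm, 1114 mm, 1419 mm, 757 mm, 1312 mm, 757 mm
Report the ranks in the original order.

Sorted (ascending): 757, 757, 1114, 1312, 1312, 1419
The 2 values of 757 share dense rank 1.
The 2 values of 1312 share dense rank 3.
Remaining distinct values take the next consecutive integers.

3, 2, 4, 1, 3, 1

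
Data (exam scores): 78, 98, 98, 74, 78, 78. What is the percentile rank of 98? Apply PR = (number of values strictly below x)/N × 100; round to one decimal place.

N = 6.
Strictly below 98: 4. Equal to 98: 2.
PR = 4/6 × 100 = 66.7

66.7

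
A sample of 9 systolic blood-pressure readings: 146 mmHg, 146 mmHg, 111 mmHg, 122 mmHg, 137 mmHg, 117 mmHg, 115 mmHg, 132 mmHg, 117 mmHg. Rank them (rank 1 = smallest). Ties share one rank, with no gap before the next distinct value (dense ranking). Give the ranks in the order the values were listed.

Sorted (ascending): 111, 115, 117, 117, 122, 132, 137, 146, 146
The 2 values of 117 share dense rank 3.
The 2 values of 146 share dense rank 7.
Remaining distinct values take the next consecutive integers.

7, 7, 1, 4, 6, 3, 2, 5, 3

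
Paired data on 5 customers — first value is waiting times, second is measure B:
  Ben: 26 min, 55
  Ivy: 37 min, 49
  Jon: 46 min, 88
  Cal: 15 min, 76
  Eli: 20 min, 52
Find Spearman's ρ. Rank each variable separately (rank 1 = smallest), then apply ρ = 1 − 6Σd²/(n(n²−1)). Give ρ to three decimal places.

0.100

Ranks of variable 1: 3, 4, 5, 1, 2
Ranks of variable 2: 3, 1, 5, 4, 2
d = r₁ − r₂: 0, 3, 0, -3, 0
d²: 0, 9, 0, 9, 0; Σd² = 18
ρ = 1 − 6·18/(5·24) = 1 − 108/120 = 0.100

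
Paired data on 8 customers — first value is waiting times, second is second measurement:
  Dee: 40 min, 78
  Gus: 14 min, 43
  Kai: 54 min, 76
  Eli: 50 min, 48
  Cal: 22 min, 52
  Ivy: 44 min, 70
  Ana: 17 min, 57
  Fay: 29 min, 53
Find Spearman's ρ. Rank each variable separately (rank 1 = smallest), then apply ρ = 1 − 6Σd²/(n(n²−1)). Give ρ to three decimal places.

Ranks of variable 1: 5, 1, 8, 7, 3, 6, 2, 4
Ranks of variable 2: 8, 1, 7, 2, 3, 6, 5, 4
d = r₁ − r₂: -3, 0, 1, 5, 0, 0, -3, 0
d²: 9, 0, 1, 25, 0, 0, 9, 0; Σd² = 44
ρ = 1 − 6·44/(8·63) = 1 − 264/504 = 0.476

0.476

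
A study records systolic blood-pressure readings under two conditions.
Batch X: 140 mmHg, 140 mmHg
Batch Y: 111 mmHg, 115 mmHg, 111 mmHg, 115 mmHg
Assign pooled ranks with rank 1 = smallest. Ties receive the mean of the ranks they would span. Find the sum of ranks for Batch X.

Sorted (ascending): 111, 111, 115, 115, 140, 140
The 2 values of 111 occupy positions 1–2 → average rank (1+2)/2 = 1.5.
The 2 values of 115 occupy positions 3–4 → average rank (3+4)/2 = 3.5.
The 2 values of 140 occupy positions 5–6 → average rank (5+6)/2 = 5.5.
Batch X values → pooled ranks: 140→5.5, 140→5.5
Rank sum = 5.5 + 5.5 = 11

11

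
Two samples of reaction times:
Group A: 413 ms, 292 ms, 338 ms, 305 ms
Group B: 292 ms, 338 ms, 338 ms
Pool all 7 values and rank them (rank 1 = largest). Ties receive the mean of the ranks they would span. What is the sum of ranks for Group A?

15.5

Sorted (descending): 413, 338, 338, 338, 305, 292, 292
The 3 values of 338 occupy positions 2–4 → average rank 3.
The 2 values of 292 occupy positions 6–7 → average rank (6+7)/2 = 6.5.
Group A values → pooled ranks: 413→1, 292→6.5, 338→3, 305→5
Rank sum = 1 + 6.5 + 3 + 5 = 15.5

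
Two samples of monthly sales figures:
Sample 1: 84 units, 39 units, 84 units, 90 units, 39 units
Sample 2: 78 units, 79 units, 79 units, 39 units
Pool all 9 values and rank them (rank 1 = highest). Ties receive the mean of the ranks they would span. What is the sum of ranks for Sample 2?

23

Sorted (descending): 90, 84, 84, 79, 79, 78, 39, 39, 39
The 2 values of 84 occupy positions 2–3 → average rank (2+3)/2 = 2.5.
The 2 values of 79 occupy positions 4–5 → average rank (4+5)/2 = 4.5.
The 3 values of 39 occupy positions 7–9 → average rank 8.
Sample 2 values → pooled ranks: 78→6, 79→4.5, 79→4.5, 39→8
Rank sum = 6 + 4.5 + 4.5 + 8 = 23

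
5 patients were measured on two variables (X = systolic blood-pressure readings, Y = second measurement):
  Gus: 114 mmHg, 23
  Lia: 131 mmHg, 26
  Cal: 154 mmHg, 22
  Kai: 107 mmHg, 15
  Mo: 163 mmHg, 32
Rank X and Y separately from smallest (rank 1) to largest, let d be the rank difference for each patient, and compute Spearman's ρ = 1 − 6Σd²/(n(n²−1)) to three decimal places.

Ranks of variable 1: 2, 3, 4, 1, 5
Ranks of variable 2: 3, 4, 2, 1, 5
d = r₁ − r₂: -1, -1, 2, 0, 0
d²: 1, 1, 4, 0, 0; Σd² = 6
ρ = 1 − 6·6/(5·24) = 1 − 36/120 = 0.700

0.700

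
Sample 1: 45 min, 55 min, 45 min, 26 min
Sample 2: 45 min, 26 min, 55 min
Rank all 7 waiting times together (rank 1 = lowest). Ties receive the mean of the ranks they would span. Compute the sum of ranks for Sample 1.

Sorted (ascending): 26, 26, 45, 45, 45, 55, 55
The 2 values of 26 occupy positions 1–2 → average rank (1+2)/2 = 1.5.
The 3 values of 45 occupy positions 3–5 → average rank 4.
The 2 values of 55 occupy positions 6–7 → average rank (6+7)/2 = 6.5.
Sample 1 values → pooled ranks: 45→4, 55→6.5, 45→4, 26→1.5
Rank sum = 4 + 6.5 + 4 + 1.5 = 16

16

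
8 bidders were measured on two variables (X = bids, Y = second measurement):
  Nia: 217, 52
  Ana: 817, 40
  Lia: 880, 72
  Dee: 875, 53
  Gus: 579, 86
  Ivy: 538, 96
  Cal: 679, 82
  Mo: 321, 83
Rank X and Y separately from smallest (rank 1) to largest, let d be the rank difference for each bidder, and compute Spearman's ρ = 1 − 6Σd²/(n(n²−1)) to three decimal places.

-0.286

Ranks of variable 1: 1, 6, 8, 7, 4, 3, 5, 2
Ranks of variable 2: 2, 1, 4, 3, 7, 8, 5, 6
d = r₁ − r₂: -1, 5, 4, 4, -3, -5, 0, -4
d²: 1, 25, 16, 16, 9, 25, 0, 16; Σd² = 108
ρ = 1 − 6·108/(8·63) = 1 − 648/504 = -0.286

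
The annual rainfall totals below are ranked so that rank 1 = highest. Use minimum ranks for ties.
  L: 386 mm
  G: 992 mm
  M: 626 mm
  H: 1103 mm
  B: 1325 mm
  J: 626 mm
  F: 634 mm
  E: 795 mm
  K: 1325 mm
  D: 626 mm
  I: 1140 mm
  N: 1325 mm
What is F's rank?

Sorted (descending): 1325, 1325, 1325, 1140, 1103, 992, 795, 634, 626, 626, 626, 386
The 3 values of 1325 occupy positions 1–3 → each gets rank 1.
The 3 values of 626 occupy positions 9–11 → each gets rank 9.
F has value 634 mm → rank 8.

8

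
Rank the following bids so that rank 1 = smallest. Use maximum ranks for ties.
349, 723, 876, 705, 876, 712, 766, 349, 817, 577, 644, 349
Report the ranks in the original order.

Sorted (ascending): 349, 349, 349, 577, 644, 705, 712, 723, 766, 817, 876, 876
The 3 values of 349 occupy positions 1–3 → each gets rank 3.
The 2 values of 876 occupy positions 11–12 → each gets rank 12.

3, 8, 12, 6, 12, 7, 9, 3, 10, 4, 5, 3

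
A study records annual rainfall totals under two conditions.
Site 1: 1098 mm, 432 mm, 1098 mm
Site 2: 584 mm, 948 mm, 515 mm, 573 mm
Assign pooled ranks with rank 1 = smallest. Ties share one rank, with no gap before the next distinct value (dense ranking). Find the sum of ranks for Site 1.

13

Sorted (ascending): 432, 515, 573, 584, 948, 1098, 1098
The 2 values of 1098 share dense rank 6.
Remaining distinct values take the next consecutive integers.
Site 1 values → pooled ranks: 1098→6, 432→1, 1098→6
Rank sum = 6 + 1 + 6 = 13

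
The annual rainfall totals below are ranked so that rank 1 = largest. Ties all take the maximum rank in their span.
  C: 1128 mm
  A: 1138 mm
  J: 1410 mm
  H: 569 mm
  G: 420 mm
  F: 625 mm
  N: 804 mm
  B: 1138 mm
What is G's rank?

Sorted (descending): 1410, 1138, 1138, 1128, 804, 625, 569, 420
The 2 values of 1138 occupy positions 2–3 → each gets rank 3.
G has value 420 mm → rank 8.

8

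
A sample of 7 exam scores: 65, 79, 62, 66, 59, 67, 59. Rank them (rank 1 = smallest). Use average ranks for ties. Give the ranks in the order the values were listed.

Sorted (ascending): 59, 59, 62, 65, 66, 67, 79
The 2 values of 59 occupy positions 1–2 → average rank (1+2)/2 = 1.5.

4, 7, 3, 5, 1.5, 6, 1.5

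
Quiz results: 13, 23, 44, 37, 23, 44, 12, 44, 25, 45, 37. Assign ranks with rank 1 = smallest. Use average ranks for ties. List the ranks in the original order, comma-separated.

2, 3.5, 9, 6.5, 3.5, 9, 1, 9, 5, 11, 6.5

Sorted (ascending): 12, 13, 23, 23, 25, 37, 37, 44, 44, 44, 45
The 2 values of 23 occupy positions 3–4 → average rank (3+4)/2 = 3.5.
The 2 values of 37 occupy positions 6–7 → average rank (6+7)/2 = 6.5.
The 3 values of 44 occupy positions 8–10 → average rank 9.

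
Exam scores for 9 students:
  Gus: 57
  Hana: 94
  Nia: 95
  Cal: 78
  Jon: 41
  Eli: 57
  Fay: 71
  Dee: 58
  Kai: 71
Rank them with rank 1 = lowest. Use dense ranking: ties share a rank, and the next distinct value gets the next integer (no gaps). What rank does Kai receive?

Sorted (ascending): 41, 57, 57, 58, 71, 71, 78, 94, 95
The 2 values of 57 share dense rank 2.
The 2 values of 71 share dense rank 4.
Remaining distinct values take the next consecutive integers.
Kai has value 71 → rank 4.

4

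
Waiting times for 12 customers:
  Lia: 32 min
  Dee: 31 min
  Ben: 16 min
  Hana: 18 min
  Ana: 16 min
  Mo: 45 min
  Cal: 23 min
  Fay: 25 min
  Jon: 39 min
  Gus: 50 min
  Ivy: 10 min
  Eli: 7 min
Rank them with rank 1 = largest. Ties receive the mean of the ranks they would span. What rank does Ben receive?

Sorted (descending): 50, 45, 39, 32, 31, 25, 23, 18, 16, 16, 10, 7
The 2 values of 16 occupy positions 9–10 → average rank (9+10)/2 = 9.5.
Ben has value 16 min → rank 9.5.

9.5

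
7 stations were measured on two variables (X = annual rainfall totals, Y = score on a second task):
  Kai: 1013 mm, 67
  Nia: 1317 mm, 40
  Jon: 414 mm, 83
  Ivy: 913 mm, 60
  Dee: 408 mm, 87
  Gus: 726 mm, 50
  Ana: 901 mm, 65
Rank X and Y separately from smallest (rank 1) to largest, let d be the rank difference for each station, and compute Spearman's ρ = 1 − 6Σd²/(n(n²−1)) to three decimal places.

-0.679

Ranks of variable 1: 6, 7, 2, 5, 1, 3, 4
Ranks of variable 2: 5, 1, 6, 3, 7, 2, 4
d = r₁ − r₂: 1, 6, -4, 2, -6, 1, 0
d²: 1, 36, 16, 4, 36, 1, 0; Σd² = 94
ρ = 1 − 6·94/(7·48) = 1 − 564/336 = -0.679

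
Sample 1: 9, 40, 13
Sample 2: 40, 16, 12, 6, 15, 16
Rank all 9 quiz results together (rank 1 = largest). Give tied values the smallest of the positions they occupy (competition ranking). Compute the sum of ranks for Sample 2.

Sorted (descending): 40, 40, 16, 16, 15, 13, 12, 9, 6
The 2 values of 40 occupy positions 1–2 → each gets rank 1.
The 2 values of 16 occupy positions 3–4 → each gets rank 3.
Sample 2 values → pooled ranks: 40→1, 16→3, 12→7, 6→9, 15→5, 16→3
Rank sum = 1 + 3 + 7 + 9 + 5 + 3 = 28

28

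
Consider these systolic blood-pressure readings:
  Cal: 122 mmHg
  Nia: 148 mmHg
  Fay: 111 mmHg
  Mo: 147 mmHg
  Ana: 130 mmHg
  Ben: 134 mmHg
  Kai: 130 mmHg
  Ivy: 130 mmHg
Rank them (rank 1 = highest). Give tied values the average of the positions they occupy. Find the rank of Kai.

Sorted (descending): 148, 147, 134, 130, 130, 130, 122, 111
The 3 values of 130 occupy positions 4–6 → average rank 5.
Kai has value 130 mmHg → rank 5.

5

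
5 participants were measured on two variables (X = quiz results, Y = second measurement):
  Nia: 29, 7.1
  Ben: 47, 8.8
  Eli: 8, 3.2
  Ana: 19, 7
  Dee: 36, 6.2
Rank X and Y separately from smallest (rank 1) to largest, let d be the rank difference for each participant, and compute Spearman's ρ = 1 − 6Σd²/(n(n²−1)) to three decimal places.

Ranks of variable 1: 3, 5, 1, 2, 4
Ranks of variable 2: 4, 5, 1, 3, 2
d = r₁ − r₂: -1, 0, 0, -1, 2
d²: 1, 0, 0, 1, 4; Σd² = 6
ρ = 1 − 6·6/(5·24) = 1 − 36/120 = 0.700

0.700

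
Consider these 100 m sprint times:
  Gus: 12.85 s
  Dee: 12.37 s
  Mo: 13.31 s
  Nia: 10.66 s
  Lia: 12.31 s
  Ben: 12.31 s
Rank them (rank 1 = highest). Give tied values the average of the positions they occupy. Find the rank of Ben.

4.5

Sorted (descending): 13.31, 12.85, 12.37, 12.31, 12.31, 10.66
The 2 values of 12.31 occupy positions 4–5 → average rank (4+5)/2 = 4.5.
Ben has value 12.31 s → rank 4.5.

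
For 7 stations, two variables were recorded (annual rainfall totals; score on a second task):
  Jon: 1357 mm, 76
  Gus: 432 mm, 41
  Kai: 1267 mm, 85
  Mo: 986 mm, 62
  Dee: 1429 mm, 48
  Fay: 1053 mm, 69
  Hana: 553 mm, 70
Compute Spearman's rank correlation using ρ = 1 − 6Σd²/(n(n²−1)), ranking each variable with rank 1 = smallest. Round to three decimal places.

Ranks of variable 1: 6, 1, 5, 3, 7, 4, 2
Ranks of variable 2: 6, 1, 7, 3, 2, 4, 5
d = r₁ − r₂: 0, 0, -2, 0, 5, 0, -3
d²: 0, 0, 4, 0, 25, 0, 9; Σd² = 38
ρ = 1 − 6·38/(7·48) = 1 − 228/336 = 0.321

0.321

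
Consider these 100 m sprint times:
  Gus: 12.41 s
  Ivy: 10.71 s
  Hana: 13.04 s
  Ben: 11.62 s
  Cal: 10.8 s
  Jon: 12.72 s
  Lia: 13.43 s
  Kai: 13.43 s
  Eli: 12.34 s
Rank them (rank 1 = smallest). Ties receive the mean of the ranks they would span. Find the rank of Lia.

8.5

Sorted (ascending): 10.71, 10.8, 11.62, 12.34, 12.41, 12.72, 13.04, 13.43, 13.43
The 2 values of 13.43 occupy positions 8–9 → average rank (8+9)/2 = 8.5.
Lia has value 13.43 s → rank 8.5.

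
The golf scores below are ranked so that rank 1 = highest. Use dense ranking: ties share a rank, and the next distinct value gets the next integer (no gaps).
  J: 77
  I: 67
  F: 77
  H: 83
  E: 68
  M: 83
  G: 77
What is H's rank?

1

Sorted (descending): 83, 83, 77, 77, 77, 68, 67
The 2 values of 83 share dense rank 1.
The 3 values of 77 share dense rank 2.
Remaining distinct values take the next consecutive integers.
H has value 83 → rank 1.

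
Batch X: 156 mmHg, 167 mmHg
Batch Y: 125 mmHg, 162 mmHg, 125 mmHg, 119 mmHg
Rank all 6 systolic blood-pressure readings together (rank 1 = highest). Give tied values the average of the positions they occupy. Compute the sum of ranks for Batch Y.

Sorted (descending): 167, 162, 156, 125, 125, 119
The 2 values of 125 occupy positions 4–5 → average rank (4+5)/2 = 4.5.
Batch Y values → pooled ranks: 125→4.5, 162→2, 125→4.5, 119→6
Rank sum = 4.5 + 2 + 4.5 + 6 = 17

17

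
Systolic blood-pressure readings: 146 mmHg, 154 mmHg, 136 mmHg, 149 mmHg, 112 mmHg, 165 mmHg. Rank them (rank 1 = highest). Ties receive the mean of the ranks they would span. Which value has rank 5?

Sorted (descending): 165, 154, 149, 146, 136, 112
No ties — each value takes its position as its rank.
Rank 5 → value 136.

136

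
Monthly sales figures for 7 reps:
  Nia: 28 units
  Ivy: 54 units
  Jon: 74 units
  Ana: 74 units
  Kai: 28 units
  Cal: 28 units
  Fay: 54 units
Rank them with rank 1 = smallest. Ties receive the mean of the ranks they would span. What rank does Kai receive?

2

Sorted (ascending): 28, 28, 28, 54, 54, 74, 74
The 3 values of 28 occupy positions 1–3 → average rank 2.
The 2 values of 54 occupy positions 4–5 → average rank (4+5)/2 = 4.5.
The 2 values of 74 occupy positions 6–7 → average rank (6+7)/2 = 6.5.
Kai has value 28 units → rank 2.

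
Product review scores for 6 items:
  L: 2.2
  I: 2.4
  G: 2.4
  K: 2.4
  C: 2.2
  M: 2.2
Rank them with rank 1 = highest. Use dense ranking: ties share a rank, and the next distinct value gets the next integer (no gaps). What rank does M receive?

Sorted (descending): 2.4, 2.4, 2.4, 2.2, 2.2, 2.2
The 3 values of 2.4 share dense rank 1.
The 3 values of 2.2 share dense rank 2.
M has value 2.2 → rank 2.

2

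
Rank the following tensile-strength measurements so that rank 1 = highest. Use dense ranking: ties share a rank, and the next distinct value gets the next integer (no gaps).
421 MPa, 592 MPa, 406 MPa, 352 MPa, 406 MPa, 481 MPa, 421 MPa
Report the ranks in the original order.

Sorted (descending): 592, 481, 421, 421, 406, 406, 352
The 2 values of 421 share dense rank 3.
The 2 values of 406 share dense rank 4.
Remaining distinct values take the next consecutive integers.

3, 1, 4, 5, 4, 2, 3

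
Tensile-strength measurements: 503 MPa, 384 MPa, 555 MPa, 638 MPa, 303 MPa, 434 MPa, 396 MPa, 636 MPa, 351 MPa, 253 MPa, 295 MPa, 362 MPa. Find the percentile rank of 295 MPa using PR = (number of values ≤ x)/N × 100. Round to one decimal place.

N = 12.
Strictly below 295: 1. Equal to 295: 1.
PR = 2/12 × 100 = 16.7

16.7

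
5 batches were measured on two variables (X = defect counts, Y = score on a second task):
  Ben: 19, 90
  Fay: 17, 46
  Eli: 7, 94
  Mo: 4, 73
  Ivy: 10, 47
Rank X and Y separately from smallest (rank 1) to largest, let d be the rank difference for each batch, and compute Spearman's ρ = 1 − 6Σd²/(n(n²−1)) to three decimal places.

Ranks of variable 1: 5, 4, 2, 1, 3
Ranks of variable 2: 4, 1, 5, 3, 2
d = r₁ − r₂: 1, 3, -3, -2, 1
d²: 1, 9, 9, 4, 1; Σd² = 24
ρ = 1 − 6·24/(5·24) = 1 − 144/120 = -0.200

-0.200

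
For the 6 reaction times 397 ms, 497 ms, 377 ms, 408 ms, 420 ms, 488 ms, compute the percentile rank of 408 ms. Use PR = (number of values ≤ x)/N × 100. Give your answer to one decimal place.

N = 6.
Strictly below 408: 2. Equal to 408: 1.
PR = 3/6 × 100 = 50.0

50.0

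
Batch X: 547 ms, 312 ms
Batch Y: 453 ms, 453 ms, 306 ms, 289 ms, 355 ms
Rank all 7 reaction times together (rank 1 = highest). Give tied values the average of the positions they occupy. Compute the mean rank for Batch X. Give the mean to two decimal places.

3.00

Sorted (descending): 547, 453, 453, 355, 312, 306, 289
The 2 values of 453 occupy positions 2–3 → average rank (2+3)/2 = 2.5.
Batch X values → pooled ranks: 547→1, 312→5
Mean rank = (1 + 5) / 2 = 3.00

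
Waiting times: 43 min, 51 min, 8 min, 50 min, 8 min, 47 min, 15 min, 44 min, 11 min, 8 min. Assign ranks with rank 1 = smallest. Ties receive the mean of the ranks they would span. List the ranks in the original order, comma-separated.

6, 10, 2, 9, 2, 8, 5, 7, 4, 2

Sorted (ascending): 8, 8, 8, 11, 15, 43, 44, 47, 50, 51
The 3 values of 8 occupy positions 1–3 → average rank 2.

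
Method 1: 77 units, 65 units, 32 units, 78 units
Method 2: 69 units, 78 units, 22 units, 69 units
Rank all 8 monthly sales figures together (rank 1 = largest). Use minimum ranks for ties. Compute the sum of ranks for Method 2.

17

Sorted (descending): 78, 78, 77, 69, 69, 65, 32, 22
The 2 values of 78 occupy positions 1–2 → each gets rank 1.
The 2 values of 69 occupy positions 4–5 → each gets rank 4.
Method 2 values → pooled ranks: 69→4, 78→1, 22→8, 69→4
Rank sum = 4 + 1 + 8 + 4 = 17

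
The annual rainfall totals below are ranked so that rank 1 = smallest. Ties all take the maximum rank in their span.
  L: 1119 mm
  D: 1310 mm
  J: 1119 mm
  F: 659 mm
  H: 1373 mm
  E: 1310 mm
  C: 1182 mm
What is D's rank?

6

Sorted (ascending): 659, 1119, 1119, 1182, 1310, 1310, 1373
The 2 values of 1119 occupy positions 2–3 → each gets rank 3.
The 2 values of 1310 occupy positions 5–6 → each gets rank 6.
D has value 1310 mm → rank 6.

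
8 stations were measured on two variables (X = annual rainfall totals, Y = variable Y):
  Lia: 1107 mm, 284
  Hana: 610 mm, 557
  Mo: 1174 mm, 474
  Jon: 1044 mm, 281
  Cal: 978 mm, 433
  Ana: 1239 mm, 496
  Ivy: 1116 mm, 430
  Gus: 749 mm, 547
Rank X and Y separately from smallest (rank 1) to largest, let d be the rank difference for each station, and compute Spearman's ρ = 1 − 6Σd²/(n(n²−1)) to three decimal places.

-0.310

Ranks of variable 1: 5, 1, 7, 4, 3, 8, 6, 2
Ranks of variable 2: 2, 8, 5, 1, 4, 6, 3, 7
d = r₁ − r₂: 3, -7, 2, 3, -1, 2, 3, -5
d²: 9, 49, 4, 9, 1, 4, 9, 25; Σd² = 110
ρ = 1 − 6·110/(8·63) = 1 − 660/504 = -0.310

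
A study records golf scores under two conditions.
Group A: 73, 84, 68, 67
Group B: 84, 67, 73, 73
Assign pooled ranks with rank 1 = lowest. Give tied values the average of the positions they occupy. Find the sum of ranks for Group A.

17

Sorted (ascending): 67, 67, 68, 73, 73, 73, 84, 84
The 2 values of 67 occupy positions 1–2 → average rank (1+2)/2 = 1.5.
The 3 values of 73 occupy positions 4–6 → average rank 5.
The 2 values of 84 occupy positions 7–8 → average rank (7+8)/2 = 7.5.
Group A values → pooled ranks: 73→5, 84→7.5, 68→3, 67→1.5
Rank sum = 5 + 7.5 + 3 + 1.5 = 17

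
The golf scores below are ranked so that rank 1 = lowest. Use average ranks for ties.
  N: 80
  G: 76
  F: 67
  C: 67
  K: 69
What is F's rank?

Sorted (ascending): 67, 67, 69, 76, 80
The 2 values of 67 occupy positions 1–2 → average rank (1+2)/2 = 1.5.
F has value 67 → rank 1.5.

1.5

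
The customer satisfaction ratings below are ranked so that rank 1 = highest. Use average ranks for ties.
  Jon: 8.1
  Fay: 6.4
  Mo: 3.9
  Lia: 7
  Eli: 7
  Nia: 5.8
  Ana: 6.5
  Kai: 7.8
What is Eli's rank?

Sorted (descending): 8.1, 7.8, 7, 7, 6.5, 6.4, 5.8, 3.9
The 2 values of 7 occupy positions 3–4 → average rank (3+4)/2 = 3.5.
Eli has value 7 → rank 3.5.

3.5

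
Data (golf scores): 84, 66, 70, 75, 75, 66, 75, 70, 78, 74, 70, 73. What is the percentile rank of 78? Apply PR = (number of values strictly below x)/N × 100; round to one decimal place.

83.3

N = 12.
Strictly below 78: 10. Equal to 78: 1.
PR = 10/12 × 100 = 83.3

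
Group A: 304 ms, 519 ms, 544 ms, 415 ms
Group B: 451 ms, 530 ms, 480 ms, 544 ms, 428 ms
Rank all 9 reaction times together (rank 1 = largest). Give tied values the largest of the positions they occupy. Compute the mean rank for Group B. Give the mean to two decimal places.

4.60

Sorted (descending): 544, 544, 530, 519, 480, 451, 428, 415, 304
The 2 values of 544 occupy positions 1–2 → each gets rank 2.
Group B values → pooled ranks: 451→6, 530→3, 480→5, 544→2, 428→7
Mean rank = (6 + 3 + 5 + 2 + 7) / 5 = 4.60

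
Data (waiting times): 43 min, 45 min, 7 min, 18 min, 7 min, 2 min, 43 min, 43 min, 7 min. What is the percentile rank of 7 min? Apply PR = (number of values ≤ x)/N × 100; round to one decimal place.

N = 9.
Strictly below 7: 1. Equal to 7: 3.
PR = 4/9 × 100 = 44.4

44.4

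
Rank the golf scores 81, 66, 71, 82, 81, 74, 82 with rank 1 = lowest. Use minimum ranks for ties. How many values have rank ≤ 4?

Sorted (ascending): 66, 71, 74, 81, 81, 82, 82
The 2 values of 81 occupy positions 4–5 → each gets rank 4.
The 2 values of 82 occupy positions 6–7 → each gets rank 6.
Ranks ≤ 4: {1, 2, 3, 4, 4} → 5 values.

5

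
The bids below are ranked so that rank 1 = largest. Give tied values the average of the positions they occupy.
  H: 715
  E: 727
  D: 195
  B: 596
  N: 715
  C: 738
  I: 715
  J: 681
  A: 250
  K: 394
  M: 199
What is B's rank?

Sorted (descending): 738, 727, 715, 715, 715, 681, 596, 394, 250, 199, 195
The 3 values of 715 occupy positions 3–5 → average rank 4.
B has value 596 → rank 7.

7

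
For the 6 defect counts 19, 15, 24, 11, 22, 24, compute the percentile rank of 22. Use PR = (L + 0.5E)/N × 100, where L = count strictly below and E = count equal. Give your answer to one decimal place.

N = 6.
Strictly below 22: 3. Equal to 22: 1.
PR = (3 + 0.5·1)/6 × 100 = 58.3

58.3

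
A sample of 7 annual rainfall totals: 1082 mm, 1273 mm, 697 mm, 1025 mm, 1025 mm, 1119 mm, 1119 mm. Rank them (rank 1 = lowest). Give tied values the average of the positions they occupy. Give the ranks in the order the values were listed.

4, 7, 1, 2.5, 2.5, 5.5, 5.5

Sorted (ascending): 697, 1025, 1025, 1082, 1119, 1119, 1273
The 2 values of 1025 occupy positions 2–3 → average rank (2+3)/2 = 2.5.
The 2 values of 1119 occupy positions 5–6 → average rank (5+6)/2 = 5.5.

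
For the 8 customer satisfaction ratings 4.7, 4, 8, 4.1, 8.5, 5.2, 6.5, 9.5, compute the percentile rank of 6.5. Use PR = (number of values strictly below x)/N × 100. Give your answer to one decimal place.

50.0

N = 8.
Strictly below 6.5: 4. Equal to 6.5: 1.
PR = 4/8 × 100 = 50.0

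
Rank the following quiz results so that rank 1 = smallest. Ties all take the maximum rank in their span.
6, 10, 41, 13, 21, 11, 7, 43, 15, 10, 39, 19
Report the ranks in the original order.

Sorted (ascending): 6, 7, 10, 10, 11, 13, 15, 19, 21, 39, 41, 43
The 2 values of 10 occupy positions 3–4 → each gets rank 4.

1, 4, 11, 6, 9, 5, 2, 12, 7, 4, 10, 8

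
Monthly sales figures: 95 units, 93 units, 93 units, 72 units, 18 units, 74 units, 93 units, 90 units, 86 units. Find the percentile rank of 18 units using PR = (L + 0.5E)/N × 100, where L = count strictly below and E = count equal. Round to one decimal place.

5.6

N = 9.
Strictly below 18: 0. Equal to 18: 1.
PR = (0 + 0.5·1)/9 × 100 = 5.6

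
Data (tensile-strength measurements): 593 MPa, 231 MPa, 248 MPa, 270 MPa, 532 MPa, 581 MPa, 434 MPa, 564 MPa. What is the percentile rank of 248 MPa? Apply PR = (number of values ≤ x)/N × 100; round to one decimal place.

N = 8.
Strictly below 248: 1. Equal to 248: 1.
PR = 2/8 × 100 = 25.0

25.0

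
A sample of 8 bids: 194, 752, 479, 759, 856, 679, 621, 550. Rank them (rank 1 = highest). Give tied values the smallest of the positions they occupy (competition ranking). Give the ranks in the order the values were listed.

8, 3, 7, 2, 1, 4, 5, 6

Sorted (descending): 856, 759, 752, 679, 621, 550, 479, 194
No ties — each value takes its position as its rank.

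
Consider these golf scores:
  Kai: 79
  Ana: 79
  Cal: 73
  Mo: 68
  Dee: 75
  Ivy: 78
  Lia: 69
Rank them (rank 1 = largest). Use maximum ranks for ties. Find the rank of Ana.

Sorted (descending): 79, 79, 78, 75, 73, 69, 68
The 2 values of 79 occupy positions 1–2 → each gets rank 2.
Ana has value 79 → rank 2.

2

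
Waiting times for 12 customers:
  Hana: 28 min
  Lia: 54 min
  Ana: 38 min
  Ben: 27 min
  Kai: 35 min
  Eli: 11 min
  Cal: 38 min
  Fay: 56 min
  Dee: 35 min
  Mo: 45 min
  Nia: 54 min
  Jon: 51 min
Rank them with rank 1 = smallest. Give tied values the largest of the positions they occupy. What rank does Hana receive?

Sorted (ascending): 11, 27, 28, 35, 35, 38, 38, 45, 51, 54, 54, 56
The 2 values of 35 occupy positions 4–5 → each gets rank 5.
The 2 values of 38 occupy positions 6–7 → each gets rank 7.
The 2 values of 54 occupy positions 10–11 → each gets rank 11.
Hana has value 28 min → rank 3.

3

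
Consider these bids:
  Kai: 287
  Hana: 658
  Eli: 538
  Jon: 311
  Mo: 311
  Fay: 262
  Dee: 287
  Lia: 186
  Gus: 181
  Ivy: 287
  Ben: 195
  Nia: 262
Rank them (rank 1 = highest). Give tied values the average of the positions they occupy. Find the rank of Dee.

Sorted (descending): 658, 538, 311, 311, 287, 287, 287, 262, 262, 195, 186, 181
The 2 values of 311 occupy positions 3–4 → average rank (3+4)/2 = 3.5.
The 3 values of 287 occupy positions 5–7 → average rank 6.
The 2 values of 262 occupy positions 8–9 → average rank (8+9)/2 = 8.5.
Dee has value 287 → rank 6.

6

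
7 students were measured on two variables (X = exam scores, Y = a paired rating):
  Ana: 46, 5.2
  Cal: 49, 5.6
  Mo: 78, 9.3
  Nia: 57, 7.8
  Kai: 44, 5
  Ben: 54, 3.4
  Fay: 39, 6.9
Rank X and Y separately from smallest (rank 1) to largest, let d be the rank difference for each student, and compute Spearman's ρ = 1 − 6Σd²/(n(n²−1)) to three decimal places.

0.429

Ranks of variable 1: 3, 4, 7, 6, 2, 5, 1
Ranks of variable 2: 3, 4, 7, 6, 2, 1, 5
d = r₁ − r₂: 0, 0, 0, 0, 0, 4, -4
d²: 0, 0, 0, 0, 0, 16, 16; Σd² = 32
ρ = 1 − 6·32/(7·48) = 1 − 192/336 = 0.429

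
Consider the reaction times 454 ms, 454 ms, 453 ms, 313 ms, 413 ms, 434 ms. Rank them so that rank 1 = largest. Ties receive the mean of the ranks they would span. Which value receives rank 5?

Sorted (descending): 454, 454, 453, 434, 413, 313
The 2 values of 454 occupy positions 1–2 → average rank (1+2)/2 = 1.5.
Rank 5 → value 413.

413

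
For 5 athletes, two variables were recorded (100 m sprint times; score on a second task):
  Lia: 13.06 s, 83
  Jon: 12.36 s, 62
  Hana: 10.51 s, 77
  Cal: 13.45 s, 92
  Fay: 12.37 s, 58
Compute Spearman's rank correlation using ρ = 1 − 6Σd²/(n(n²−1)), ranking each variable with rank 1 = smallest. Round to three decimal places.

0.600

Ranks of variable 1: 4, 2, 1, 5, 3
Ranks of variable 2: 4, 2, 3, 5, 1
d = r₁ − r₂: 0, 0, -2, 0, 2
d²: 0, 0, 4, 0, 4; Σd² = 8
ρ = 1 − 6·8/(5·24) = 1 − 48/120 = 0.600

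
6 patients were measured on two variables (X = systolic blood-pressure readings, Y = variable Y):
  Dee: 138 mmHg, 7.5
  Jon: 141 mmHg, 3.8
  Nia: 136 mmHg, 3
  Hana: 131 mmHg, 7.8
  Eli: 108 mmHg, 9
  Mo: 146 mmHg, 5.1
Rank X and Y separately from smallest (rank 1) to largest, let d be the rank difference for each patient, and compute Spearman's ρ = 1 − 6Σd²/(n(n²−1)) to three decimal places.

Ranks of variable 1: 4, 5, 3, 2, 1, 6
Ranks of variable 2: 4, 2, 1, 5, 6, 3
d = r₁ − r₂: 0, 3, 2, -3, -5, 3
d²: 0, 9, 4, 9, 25, 9; Σd² = 56
ρ = 1 − 6·56/(6·35) = 1 − 336/210 = -0.600

-0.600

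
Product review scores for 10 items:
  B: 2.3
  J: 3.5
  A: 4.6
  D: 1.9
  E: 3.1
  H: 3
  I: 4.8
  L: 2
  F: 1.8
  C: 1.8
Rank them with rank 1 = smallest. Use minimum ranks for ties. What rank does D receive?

Sorted (ascending): 1.8, 1.8, 1.9, 2, 2.3, 3, 3.1, 3.5, 4.6, 4.8
The 2 values of 1.8 occupy positions 1–2 → each gets rank 1.
D has value 1.9 → rank 3.

3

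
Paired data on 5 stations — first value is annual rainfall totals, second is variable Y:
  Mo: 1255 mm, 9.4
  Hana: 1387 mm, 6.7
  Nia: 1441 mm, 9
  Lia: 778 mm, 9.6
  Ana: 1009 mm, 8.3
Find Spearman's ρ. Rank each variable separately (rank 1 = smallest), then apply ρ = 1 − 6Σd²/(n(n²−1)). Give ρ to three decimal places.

Ranks of variable 1: 3, 4, 5, 1, 2
Ranks of variable 2: 4, 1, 3, 5, 2
d = r₁ − r₂: -1, 3, 2, -4, 0
d²: 1, 9, 4, 16, 0; Σd² = 30
ρ = 1 − 6·30/(5·24) = 1 − 180/120 = -0.500

-0.500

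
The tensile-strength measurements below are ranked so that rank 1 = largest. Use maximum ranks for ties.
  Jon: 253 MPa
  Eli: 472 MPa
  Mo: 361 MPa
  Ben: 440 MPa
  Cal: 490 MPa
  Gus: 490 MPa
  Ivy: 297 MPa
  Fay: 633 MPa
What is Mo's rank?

6

Sorted (descending): 633, 490, 490, 472, 440, 361, 297, 253
The 2 values of 490 occupy positions 2–3 → each gets rank 3.
Mo has value 361 MPa → rank 6.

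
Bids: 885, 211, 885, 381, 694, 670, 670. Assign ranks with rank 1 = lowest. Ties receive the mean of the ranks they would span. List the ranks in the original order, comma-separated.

Sorted (ascending): 211, 381, 670, 670, 694, 885, 885
The 2 values of 670 occupy positions 3–4 → average rank (3+4)/2 = 3.5.
The 2 values of 885 occupy positions 6–7 → average rank (6+7)/2 = 6.5.

6.5, 1, 6.5, 2, 5, 3.5, 3.5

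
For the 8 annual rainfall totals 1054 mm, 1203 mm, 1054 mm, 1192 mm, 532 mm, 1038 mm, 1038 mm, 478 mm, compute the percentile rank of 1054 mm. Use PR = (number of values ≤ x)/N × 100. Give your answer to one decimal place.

N = 8.
Strictly below 1054: 4. Equal to 1054: 2.
PR = 6/8 × 100 = 75.0

75.0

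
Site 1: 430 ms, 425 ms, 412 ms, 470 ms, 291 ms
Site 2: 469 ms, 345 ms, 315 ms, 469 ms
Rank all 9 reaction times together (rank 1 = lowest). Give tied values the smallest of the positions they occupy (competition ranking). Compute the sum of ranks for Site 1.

Sorted (ascending): 291, 315, 345, 412, 425, 430, 469, 469, 470
The 2 values of 469 occupy positions 7–8 → each gets rank 7.
Site 1 values → pooled ranks: 430→6, 425→5, 412→4, 470→9, 291→1
Rank sum = 6 + 5 + 4 + 9 + 1 = 25

25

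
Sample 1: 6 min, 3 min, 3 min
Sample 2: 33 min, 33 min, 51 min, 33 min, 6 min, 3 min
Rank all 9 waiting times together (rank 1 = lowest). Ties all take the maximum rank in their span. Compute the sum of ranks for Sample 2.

Sorted (ascending): 3, 3, 3, 6, 6, 33, 33, 33, 51
The 3 values of 3 occupy positions 1–3 → each gets rank 3.
The 2 values of 6 occupy positions 4–5 → each gets rank 5.
The 3 values of 33 occupy positions 6–8 → each gets rank 8.
Sample 2 values → pooled ranks: 33→8, 33→8, 51→9, 33→8, 6→5, 3→3
Rank sum = 8 + 8 + 9 + 8 + 5 + 3 = 41

41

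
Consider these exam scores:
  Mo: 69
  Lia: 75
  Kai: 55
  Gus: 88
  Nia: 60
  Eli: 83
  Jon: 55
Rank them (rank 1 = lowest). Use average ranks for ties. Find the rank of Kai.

Sorted (ascending): 55, 55, 60, 69, 75, 83, 88
The 2 values of 55 occupy positions 1–2 → average rank (1+2)/2 = 1.5.
Kai has value 55 → rank 1.5.

1.5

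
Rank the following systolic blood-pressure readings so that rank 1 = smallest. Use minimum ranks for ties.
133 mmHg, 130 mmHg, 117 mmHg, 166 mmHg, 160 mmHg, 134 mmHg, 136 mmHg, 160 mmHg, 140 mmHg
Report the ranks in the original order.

3, 2, 1, 9, 7, 4, 5, 7, 6

Sorted (ascending): 117, 130, 133, 134, 136, 140, 160, 160, 166
The 2 values of 160 occupy positions 7–8 → each gets rank 7.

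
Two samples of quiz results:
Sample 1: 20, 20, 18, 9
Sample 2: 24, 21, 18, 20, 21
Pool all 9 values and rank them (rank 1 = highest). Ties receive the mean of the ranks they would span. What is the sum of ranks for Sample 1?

26.5

Sorted (descending): 24, 21, 21, 20, 20, 20, 18, 18, 9
The 2 values of 21 occupy positions 2–3 → average rank (2+3)/2 = 2.5.
The 3 values of 20 occupy positions 4–6 → average rank 5.
The 2 values of 18 occupy positions 7–8 → average rank (7+8)/2 = 7.5.
Sample 1 values → pooled ranks: 20→5, 20→5, 18→7.5, 9→9
Rank sum = 5 + 5 + 7.5 + 9 = 26.5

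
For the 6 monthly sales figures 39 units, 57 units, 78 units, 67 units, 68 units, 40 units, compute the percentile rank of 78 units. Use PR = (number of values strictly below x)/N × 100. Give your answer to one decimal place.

N = 6.
Strictly below 78: 5. Equal to 78: 1.
PR = 5/6 × 100 = 83.3

83.3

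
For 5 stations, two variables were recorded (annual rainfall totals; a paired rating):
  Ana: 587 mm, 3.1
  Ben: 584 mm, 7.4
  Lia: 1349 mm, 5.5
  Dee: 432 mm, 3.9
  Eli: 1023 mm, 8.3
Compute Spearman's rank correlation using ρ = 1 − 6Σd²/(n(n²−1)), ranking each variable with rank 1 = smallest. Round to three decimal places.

0.300

Ranks of variable 1: 3, 2, 5, 1, 4
Ranks of variable 2: 1, 4, 3, 2, 5
d = r₁ − r₂: 2, -2, 2, -1, -1
d²: 4, 4, 4, 1, 1; Σd² = 14
ρ = 1 − 6·14/(5·24) = 1 − 84/120 = 0.300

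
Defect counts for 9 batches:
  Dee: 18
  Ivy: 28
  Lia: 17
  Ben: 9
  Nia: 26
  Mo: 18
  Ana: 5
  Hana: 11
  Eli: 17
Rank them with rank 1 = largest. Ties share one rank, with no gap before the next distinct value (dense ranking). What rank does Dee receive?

Sorted (descending): 28, 26, 18, 18, 17, 17, 11, 9, 5
The 2 values of 18 share dense rank 3.
The 2 values of 17 share dense rank 4.
Remaining distinct values take the next consecutive integers.
Dee has value 18 → rank 3.

3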